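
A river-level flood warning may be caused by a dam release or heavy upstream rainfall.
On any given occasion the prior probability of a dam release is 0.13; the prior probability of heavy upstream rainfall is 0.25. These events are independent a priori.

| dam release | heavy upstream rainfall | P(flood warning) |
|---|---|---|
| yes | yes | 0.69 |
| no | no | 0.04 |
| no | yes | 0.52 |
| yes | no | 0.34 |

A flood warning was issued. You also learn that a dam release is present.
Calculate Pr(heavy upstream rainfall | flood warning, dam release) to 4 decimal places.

Sum P(flood warning|·) weighted by the priors over both values of heavy upstream rainfall:
  P(flood warning | dam release) = 0.34×0.75 + 0.69×0.25
        = 0.255000 + 0.172500 = 0.427500
The terms with heavy upstream rainfall present sum to 0.172500, so
  P(heavy upstream rainfall | flood warning, dam release) = 0.172500 / 0.427500 ≈ 0.4035

Pr(heavy upstream rainfall | flood warning, dam release) ≈ 0.4035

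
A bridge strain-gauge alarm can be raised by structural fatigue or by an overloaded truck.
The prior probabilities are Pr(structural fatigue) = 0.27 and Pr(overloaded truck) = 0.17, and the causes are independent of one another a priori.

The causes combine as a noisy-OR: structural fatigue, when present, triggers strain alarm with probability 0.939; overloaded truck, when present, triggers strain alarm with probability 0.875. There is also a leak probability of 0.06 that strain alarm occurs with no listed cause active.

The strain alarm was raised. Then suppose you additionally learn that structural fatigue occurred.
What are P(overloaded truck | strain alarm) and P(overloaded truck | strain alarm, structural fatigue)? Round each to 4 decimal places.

P(overloaded truck | strain alarm) ≈ 0.3851; P(overloaded truck | strain alarm, structural fatigue) ≈ 0.1774

Under noisy-OR, P(strain alarm | causes) = 1 − (1−0.06)·∏(1−qᵢ) over the active causes.
P(strain alarm) = 0.06×0.73×0.83 + 0.8825×0.73×0.17 + 0.94266×0.27×0.83 + 0.992833×0.27×0.17 = 0.036354 + 0.109518 + 0.211250 + 0.045571 = 0.402693
Restricting to configurations with overloaded truck present: 0.109518 + 0.045571 = 0.155089.
P(overloaded truck | strain alarm) = 0.155089 / 0.402693 ≈ 0.3851

Now also conditioning on structural fatigue=true:
By total probability over both values of overloaded truck:
  P(strain alarm | structural fatigue) = 0.94266×0.83 + 0.992833×0.17
        = 0.782408 + 0.168782 = 0.951190
Configurations with overloaded truck contribute 0.168782, so
  P(overloaded truck | strain alarm, structural fatigue) = 0.168782 / 0.951190 ≈ 0.1774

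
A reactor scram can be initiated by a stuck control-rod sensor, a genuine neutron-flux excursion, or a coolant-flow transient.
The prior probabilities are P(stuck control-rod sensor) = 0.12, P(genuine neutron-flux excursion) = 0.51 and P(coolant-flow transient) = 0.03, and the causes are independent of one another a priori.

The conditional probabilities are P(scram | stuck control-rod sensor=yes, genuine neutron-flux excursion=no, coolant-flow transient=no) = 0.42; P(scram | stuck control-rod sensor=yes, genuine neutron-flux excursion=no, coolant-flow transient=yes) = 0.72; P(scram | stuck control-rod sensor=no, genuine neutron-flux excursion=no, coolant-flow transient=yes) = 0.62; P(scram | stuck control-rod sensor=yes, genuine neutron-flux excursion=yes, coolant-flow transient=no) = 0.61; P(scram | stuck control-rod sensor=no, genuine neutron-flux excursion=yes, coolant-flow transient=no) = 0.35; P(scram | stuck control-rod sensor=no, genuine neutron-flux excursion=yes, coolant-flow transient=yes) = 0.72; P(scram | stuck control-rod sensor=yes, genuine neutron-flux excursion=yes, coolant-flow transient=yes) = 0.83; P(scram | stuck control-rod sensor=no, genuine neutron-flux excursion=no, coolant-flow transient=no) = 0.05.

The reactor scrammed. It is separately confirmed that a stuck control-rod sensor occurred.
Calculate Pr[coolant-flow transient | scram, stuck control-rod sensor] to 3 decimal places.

Sum P(scram|·) weighted by the priors over the 4 (genuine neutron-flux excursion, coolant-flow transient) configurations:
  P(scram | stuck control-rod sensor) = 0.42*0.49*0.97 + 0.72*0.49*0.03 + 0.61*0.51*0.97 + 0.83*0.51*0.03
        = 0.199626 + 0.010584 + 0.301767 + 0.012699 = 0.524676
Configurations with coolant-flow transient contribute 0.023283, so
  P(coolant-flow transient | scram, stuck control-rod sensor) = 0.023283 / 0.524676 ≈ 0.044

Pr[coolant-flow transient | scram, stuck control-rod sensor] ≈ 0.044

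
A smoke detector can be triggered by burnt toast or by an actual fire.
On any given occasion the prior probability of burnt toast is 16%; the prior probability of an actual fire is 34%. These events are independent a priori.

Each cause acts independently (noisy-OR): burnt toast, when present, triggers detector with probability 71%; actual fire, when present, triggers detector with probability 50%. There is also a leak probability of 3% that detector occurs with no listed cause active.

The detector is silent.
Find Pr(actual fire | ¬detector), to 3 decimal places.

Under noisy-OR, P(detector | causes) = 1 − (1−0.03)·∏(1−qᵢ) over the active causes.
Enumerate the 4 (burnt toast, actual fire) configurations and weight by the priors:
  P(¬detector) = 0.97*0.84*0.66 + 0.485*0.84*0.34 + 0.2813*0.16*0.66 + 0.14065*0.16*0.34
        = 0.537768 + 0.138516 + 0.029705 + 0.007651 = 0.713640
The terms with actual fire present sum to 0.146167, so
  P(actual fire | ¬detector) = 0.146167 / 0.713640 ≈ 0.205

Pr(actual fire | ¬detector) ≈ 0.205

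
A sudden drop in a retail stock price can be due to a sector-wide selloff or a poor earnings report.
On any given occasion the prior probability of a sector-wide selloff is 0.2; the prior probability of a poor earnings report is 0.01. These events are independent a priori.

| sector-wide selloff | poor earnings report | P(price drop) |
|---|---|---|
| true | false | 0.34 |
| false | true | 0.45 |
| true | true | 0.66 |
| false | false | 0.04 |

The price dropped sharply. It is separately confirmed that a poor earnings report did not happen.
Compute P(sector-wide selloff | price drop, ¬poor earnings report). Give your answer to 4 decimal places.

P(sector-wide selloff | price drop, ¬poor earnings report) ≈ 0.6800

Enumerate both values of sector-wide selloff and weight by the priors:
  P(price drop | ¬poor earnings report) = 0.04*0.8 + 0.34*0.2
        = 0.032000 + 0.068000 = 0.100000
Keeping only the sector-wide selloff-present terms gives 0.068000, so
  P(sector-wide selloff | price drop, ¬poor earnings report) = 0.068000 / 0.100000 ≈ 0.6800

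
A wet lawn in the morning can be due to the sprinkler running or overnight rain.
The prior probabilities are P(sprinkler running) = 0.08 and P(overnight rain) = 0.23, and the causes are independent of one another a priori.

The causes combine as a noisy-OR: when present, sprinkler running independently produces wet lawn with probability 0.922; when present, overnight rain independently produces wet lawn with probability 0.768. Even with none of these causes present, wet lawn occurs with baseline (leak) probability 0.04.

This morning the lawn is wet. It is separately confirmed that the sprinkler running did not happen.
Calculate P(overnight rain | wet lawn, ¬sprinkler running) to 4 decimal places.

Under noisy-OR, P(wet lawn | causes) = 1 − (1−0.04)·∏(1−qᵢ) over the active causes.
P(wet lawn | ¬sprinkler running) = 0.04·0.77 + 0.77728·0.23 = 0.030800 + 0.178774 = 0.209574
Restricting to configurations with overnight rain present: 0.77728·0.23 = 0.178774.
Hence the posterior is 0.178774/0.209574 ≈ 0.8530.

P(overnight rain | wet lawn, ¬sprinkler running) ≈ 0.8530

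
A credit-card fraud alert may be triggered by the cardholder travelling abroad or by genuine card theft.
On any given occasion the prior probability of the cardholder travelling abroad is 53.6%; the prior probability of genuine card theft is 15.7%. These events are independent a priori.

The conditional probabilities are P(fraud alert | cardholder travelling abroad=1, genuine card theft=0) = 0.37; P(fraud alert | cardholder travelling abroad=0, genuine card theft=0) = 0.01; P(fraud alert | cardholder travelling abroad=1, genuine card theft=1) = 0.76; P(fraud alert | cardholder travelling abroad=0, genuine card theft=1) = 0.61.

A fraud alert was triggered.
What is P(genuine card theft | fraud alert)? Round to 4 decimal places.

For the numerator, keep only genuine card theft=true terms: 0.044437 + 0.063956 = 0.108393
The normalizing constant is 0.01×0.464×0.843 + 0.61×0.464×0.157 + 0.37×0.536×0.843 + 0.76×0.536×0.157 = 0.279489
P(genuine card theft | fraud alert) = 0.108393/0.279489 ≈ 0.3878

P(genuine card theft | fraud alert) ≈ 0.3878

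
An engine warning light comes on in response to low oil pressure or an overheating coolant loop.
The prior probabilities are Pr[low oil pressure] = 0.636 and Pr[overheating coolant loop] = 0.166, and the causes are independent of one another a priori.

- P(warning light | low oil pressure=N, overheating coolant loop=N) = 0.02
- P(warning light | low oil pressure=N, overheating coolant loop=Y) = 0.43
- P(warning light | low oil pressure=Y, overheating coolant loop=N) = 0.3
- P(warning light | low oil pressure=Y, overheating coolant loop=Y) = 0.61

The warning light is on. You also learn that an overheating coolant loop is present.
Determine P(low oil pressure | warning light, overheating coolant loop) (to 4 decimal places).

P(low oil pressure | warning light, overheating coolant loop) ≈ 0.7125

P(warning light | overheating coolant loop) = 0.43*0.364 + 0.61*0.636 = 0.156520 + 0.387960 = 0.544480
Of this, 0.387960 comes from 0.61*0.636 (the low oil pressure=true cases).
P(low oil pressure | warning light, overheating coolant loop) = 0.387960 / 0.544480 ≈ 0.7125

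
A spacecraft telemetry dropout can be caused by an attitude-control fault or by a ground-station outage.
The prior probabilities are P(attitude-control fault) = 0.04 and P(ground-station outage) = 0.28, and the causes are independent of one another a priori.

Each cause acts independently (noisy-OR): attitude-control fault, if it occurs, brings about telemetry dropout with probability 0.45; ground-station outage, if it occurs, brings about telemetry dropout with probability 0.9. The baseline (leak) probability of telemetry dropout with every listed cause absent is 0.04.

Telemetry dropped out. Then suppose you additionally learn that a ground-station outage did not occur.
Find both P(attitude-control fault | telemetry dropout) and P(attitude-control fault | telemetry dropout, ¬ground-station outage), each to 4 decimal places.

Under noisy-OR, P(telemetry dropout | causes) = 1 − (1−0.04)·∏(1−qᵢ) over the active causes.
Weight on attitude-control fault=true, given the evidence: 0.013594 + 0.010609 = 0.024203
Normalizer over all consistent configurations: 0.04·0.96·0.72 + 0.904·0.96·0.28 + 0.472·0.04·0.72 + 0.9472·0.04·0.28 = 0.294846
P(attitude-control fault | telemetry dropout) = 0.024203/0.294846 ≈ 0.0821

With the extra evidence:
Enumerate both values of attitude-control fault and weight by the priors:
  P(telemetry dropout | ¬ground-station outage) = 0.04*0.96 + 0.472*0.04
        = 0.038400 + 0.018880 = 0.057280
Keeping only the attitude-control fault-present terms gives 0.018880, so
  P(attitude-control fault | telemetry dropout, ¬ground-station outage) = 0.018880 / 0.057280 ≈ 0.3296
With ground-station outage excluded, attitude-control fault must carry more of the explanatory weight for the telemetry dropout.

P(attitude-control fault | telemetry dropout) ≈ 0.0821; P(attitude-control fault | telemetry dropout, ¬ground-station outage) ≈ 0.3296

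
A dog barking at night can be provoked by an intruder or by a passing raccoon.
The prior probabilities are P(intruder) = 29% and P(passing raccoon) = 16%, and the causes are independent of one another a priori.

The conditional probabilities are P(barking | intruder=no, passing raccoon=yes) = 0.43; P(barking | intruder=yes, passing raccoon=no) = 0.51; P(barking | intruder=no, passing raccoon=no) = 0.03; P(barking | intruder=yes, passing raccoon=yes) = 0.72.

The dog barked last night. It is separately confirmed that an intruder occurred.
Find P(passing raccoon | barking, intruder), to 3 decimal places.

P(barking | intruder) = 0.51*0.84 + 0.72*0.16 = 0.428400 + 0.115200 = 0.543600
The passing raccoon-present share is 0.72*0.16 = 0.115200.
P(passing raccoon | barking, intruder) = 0.115200 / 0.543600 ≈ 0.212

P(passing raccoon | barking, intruder) ≈ 0.212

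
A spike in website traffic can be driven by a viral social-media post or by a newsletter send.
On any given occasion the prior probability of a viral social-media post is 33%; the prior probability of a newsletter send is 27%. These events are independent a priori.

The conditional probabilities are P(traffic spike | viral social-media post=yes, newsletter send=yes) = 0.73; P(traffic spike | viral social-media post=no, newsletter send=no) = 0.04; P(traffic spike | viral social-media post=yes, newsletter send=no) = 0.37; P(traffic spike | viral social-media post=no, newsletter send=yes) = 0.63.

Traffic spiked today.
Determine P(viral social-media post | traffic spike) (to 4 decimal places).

P(traffic spike) = 0.04×0.67×0.73 + 0.63×0.67×0.27 + 0.37×0.33×0.73 + 0.73×0.33×0.27 = 0.019564 + 0.113967 + 0.089133 + 0.065043 = 0.287707
Of this, 0.154176 comes from 0.089133 + 0.065043 (the viral social-media post=true cases).
Hence the posterior is 0.154176/0.287707 ≈ 0.5359.

P(viral social-media post | traffic spike) ≈ 0.5359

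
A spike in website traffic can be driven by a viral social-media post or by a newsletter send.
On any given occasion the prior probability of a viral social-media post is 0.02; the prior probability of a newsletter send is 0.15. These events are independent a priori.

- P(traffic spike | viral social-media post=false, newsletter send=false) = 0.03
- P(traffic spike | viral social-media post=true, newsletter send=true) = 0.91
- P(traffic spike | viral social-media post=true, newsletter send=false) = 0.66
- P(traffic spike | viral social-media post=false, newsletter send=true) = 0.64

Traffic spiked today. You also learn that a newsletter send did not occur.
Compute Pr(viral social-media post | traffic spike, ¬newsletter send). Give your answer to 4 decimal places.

For the numerator, keep only viral social-media post=true terms: 0.66*0.02 = 0.013200
Normalizer over all consistent configurations: 0.03*0.98 + 0.66*0.02 = 0.042600
P(viral social-media post | traffic spike, ¬newsletter send) = 0.013200/0.042600 ≈ 0.3099

Pr(viral social-media post | traffic spike, ¬newsletter send) ≈ 0.3099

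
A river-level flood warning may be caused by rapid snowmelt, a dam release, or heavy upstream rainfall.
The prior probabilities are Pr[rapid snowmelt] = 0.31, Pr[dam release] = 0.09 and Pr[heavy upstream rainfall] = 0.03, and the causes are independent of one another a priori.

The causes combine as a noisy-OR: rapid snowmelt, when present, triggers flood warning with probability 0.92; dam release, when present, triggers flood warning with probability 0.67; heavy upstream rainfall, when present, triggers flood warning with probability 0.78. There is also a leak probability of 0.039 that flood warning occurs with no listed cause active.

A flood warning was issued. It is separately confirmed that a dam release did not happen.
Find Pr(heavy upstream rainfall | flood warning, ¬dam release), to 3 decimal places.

Pr(heavy upstream rainfall | flood warning, ¬dam release) ≈ 0.077

Under noisy-OR, P(flood warning | causes) = 1 − (1−0.039)·∏(1−qᵢ) over the active causes.
P(flood warning | ¬dam release) = 0.039*0.69*0.97 + 0.78858*0.69*0.03 + 0.92312*0.31*0.97 + 0.983086*0.31*0.03 = 0.026103 + 0.016324 + 0.277582 + 0.009143 = 0.329152
The heavy upstream rainfall-present share is 0.016324 + 0.009143 = 0.025467.
P(heavy upstream rainfall | flood warning, ¬dam release) = 0.025467 / 0.329152 ≈ 0.077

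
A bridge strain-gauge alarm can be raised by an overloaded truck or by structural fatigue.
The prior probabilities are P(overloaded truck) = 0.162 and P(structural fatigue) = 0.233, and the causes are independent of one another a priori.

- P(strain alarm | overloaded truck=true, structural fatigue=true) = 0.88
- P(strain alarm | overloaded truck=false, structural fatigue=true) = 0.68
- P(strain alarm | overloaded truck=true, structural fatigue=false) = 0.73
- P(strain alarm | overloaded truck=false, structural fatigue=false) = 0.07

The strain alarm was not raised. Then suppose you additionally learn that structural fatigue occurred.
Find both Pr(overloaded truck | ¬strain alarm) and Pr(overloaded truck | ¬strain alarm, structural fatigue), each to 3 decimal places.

By total probability over the 4 (overloaded truck, structural fatigue) configurations:
  P(¬strain alarm) = 0.93*0.838*0.767 + 0.32*0.838*0.233 + 0.27*0.162*0.767 + 0.12*0.162*0.233
        = 0.597754 + 0.062481 + 0.033549 + 0.004530 = 0.698314
Configurations with overloaded truck contribute 0.038079, so
  P(overloaded truck | ¬strain alarm) = 0.038079 / 0.698314 ≈ 0.055

With the extra evidence:
Enumerate both values of overloaded truck and weight by the priors:
  P(¬strain alarm | structural fatigue) = 0.32*0.838 + 0.12*0.162
        = 0.268160 + 0.019440 = 0.287600
Configurations with overloaded truck contribute 0.019440, so
  P(overloaded truck | ¬strain alarm, structural fatigue) = 0.019440 / 0.287600 ≈ 0.068

Pr(overloaded truck | ¬strain alarm) ≈ 0.055; Pr(overloaded truck | ¬strain alarm, structural fatigue) ≈ 0.068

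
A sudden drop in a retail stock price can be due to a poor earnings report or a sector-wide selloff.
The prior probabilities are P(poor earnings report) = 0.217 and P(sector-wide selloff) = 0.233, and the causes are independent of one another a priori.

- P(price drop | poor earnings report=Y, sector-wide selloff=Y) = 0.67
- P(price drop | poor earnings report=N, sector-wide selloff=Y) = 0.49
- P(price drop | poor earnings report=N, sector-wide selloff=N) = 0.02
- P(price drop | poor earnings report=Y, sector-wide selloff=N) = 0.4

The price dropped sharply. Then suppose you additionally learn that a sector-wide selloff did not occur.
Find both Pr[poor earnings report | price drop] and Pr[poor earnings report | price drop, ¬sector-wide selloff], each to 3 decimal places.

By total probability over the 4 (poor earnings report, sector-wide selloff) configurations:
  P(price drop) = 0.02×0.783×0.767 + 0.49×0.783×0.233 + 0.4×0.217×0.767 + 0.67×0.217×0.233
        = 0.012011 + 0.089395 + 0.066576 + 0.033876 = 0.201858
Configurations with poor earnings report contribute 0.100452, so
  P(poor earnings report | price drop) = 0.100452 / 0.201858 ≈ 0.498

Now condition on the additional information:
P(price drop | ¬sector-wide selloff) = 0.02·0.783 + 0.4·0.217 = 0.015660 + 0.086800 = 0.102460
Of this, 0.086800 comes from 0.4·0.217 (the poor earnings report=true cases).
P(poor earnings report | price drop, ¬sector-wide selloff) = 0.086800 / 0.102460 ≈ 0.847
Ruling out sector-wide selloff raises the posterior on poor earnings report — the flip side of explaining away.

Pr[poor earnings report | price drop] ≈ 0.498; Pr[poor earnings report | price drop, ¬sector-wide selloff] ≈ 0.847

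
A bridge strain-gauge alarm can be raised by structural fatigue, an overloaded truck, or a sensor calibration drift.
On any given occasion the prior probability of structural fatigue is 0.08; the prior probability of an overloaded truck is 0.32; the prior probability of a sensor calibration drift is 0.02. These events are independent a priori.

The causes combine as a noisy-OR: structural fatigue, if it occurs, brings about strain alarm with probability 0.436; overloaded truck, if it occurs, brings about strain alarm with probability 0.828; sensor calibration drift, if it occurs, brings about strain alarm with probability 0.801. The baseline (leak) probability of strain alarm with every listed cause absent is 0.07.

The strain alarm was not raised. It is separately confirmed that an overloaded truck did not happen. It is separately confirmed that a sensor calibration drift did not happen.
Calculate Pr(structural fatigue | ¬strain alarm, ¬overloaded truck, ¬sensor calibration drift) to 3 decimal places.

Under noisy-OR, P(strain alarm | causes) = 1 − (1−0.07)·∏(1−qᵢ) over the active causes.
P(¬strain alarm | ¬overloaded truck, ¬sensor calibration drift) = 0.93×0.92 + 0.52452×0.08 = 0.855600 + 0.041962 = 0.897562
Restricting to configurations with structural fatigue present: 0.52452×0.08 = 0.041962.
So P(structural fatigue | ¬strain alarm, ¬overloaded truck, ¬sensor calibration drift) = 0.041962/0.897562 ≈ 0.047.

Pr(structural fatigue | ¬strain alarm, ¬overloaded truck, ¬sensor calibration drift) ≈ 0.047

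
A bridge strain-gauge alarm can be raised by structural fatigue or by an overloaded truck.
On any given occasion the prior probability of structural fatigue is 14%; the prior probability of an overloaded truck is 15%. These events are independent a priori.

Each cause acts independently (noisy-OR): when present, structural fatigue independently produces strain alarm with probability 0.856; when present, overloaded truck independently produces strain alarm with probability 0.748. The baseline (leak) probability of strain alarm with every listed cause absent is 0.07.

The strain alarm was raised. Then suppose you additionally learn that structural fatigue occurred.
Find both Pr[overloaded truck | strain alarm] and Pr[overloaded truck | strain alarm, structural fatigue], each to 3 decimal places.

Pr[overloaded truck | strain alarm] ≈ 0.436; Pr[overloaded truck | strain alarm, structural fatigue] ≈ 0.164

Under noisy-OR, P(strain alarm | causes) = 1 − (1−0.07)·∏(1−qᵢ) over the active causes.
Enumerate the 4 (structural fatigue, overloaded truck) configurations and weight by the priors:
  P(strain alarm) = 0.07*0.86*0.85 + 0.76564*0.86*0.15 + 0.86608*0.14*0.85 + 0.966252*0.14*0.15
        = 0.051170 + 0.098768 + 0.103064 + 0.020291 = 0.273293
Configurations with overloaded truck contribute 0.119059, so
  P(overloaded truck | strain alarm) = 0.119059 / 0.273293 ≈ 0.436

Now condition on the additional information:
Enumerate both values of overloaded truck and weight by the priors:
  P(strain alarm | structural fatigue) = 0.86608×0.85 + 0.966252×0.15
        = 0.736168 + 0.144938 = 0.881106
Configurations with overloaded truck contribute 0.144938, so
  P(overloaded truck | strain alarm, structural fatigue) = 0.144938 / 0.881106 ≈ 0.164
This is intercausal reasoning (explaining away): once structural fatigue accounts for the strain alarm, overloaded truck becomes less likely.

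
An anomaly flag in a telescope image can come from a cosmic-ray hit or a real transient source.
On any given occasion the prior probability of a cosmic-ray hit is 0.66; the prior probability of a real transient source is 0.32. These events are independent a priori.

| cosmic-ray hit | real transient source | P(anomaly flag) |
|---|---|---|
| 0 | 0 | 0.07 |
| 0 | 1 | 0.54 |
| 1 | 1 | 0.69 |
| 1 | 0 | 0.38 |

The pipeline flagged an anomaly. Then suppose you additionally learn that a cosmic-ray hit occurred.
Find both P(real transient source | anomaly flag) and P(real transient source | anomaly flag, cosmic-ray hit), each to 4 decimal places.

P(real transient source | anomaly flag) ≈ 0.5227; P(real transient source | anomaly flag, cosmic-ray hit) ≈ 0.4608

By total probability over the 4 (cosmic-ray hit, real transient source) configurations:
  P(anomaly flag) = 0.07×0.34×0.68 + 0.54×0.34×0.32 + 0.38×0.66×0.68 + 0.69×0.66×0.32
        = 0.016184 + 0.058752 + 0.170544 + 0.145728 = 0.391208
The terms with real transient source present sum to 0.204480, so
  P(real transient source | anomaly flag) = 0.204480 / 0.391208 ≈ 0.5227

Now also conditioning on cosmic-ray hit=true:
By total probability over both values of real transient source:
  P(anomaly flag | cosmic-ray hit) = 0.38×0.68 + 0.69×0.32
        = 0.258400 + 0.220800 = 0.479200
Configurations with real transient source contribute 0.220800, so
  P(real transient source | anomaly flag, cosmic-ray hit) = 0.220800 / 0.479200 ≈ 0.4608
This is intercausal reasoning (explaining away): once cosmic-ray hit accounts for the anomaly flag, real transient source becomes less likely.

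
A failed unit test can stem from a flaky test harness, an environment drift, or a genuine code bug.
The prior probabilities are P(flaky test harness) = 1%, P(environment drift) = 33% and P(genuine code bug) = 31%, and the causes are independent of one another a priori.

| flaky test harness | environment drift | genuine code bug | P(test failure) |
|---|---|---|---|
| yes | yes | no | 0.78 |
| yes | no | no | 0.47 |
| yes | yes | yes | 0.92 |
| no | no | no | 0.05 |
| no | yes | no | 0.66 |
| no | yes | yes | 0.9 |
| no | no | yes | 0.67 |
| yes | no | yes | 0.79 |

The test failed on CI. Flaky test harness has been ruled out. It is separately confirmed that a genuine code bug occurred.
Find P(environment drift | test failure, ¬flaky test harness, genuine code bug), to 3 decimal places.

P(environment drift | test failure, ¬flaky test harness, genuine code bug) ≈ 0.398

Numerator (weight on configurations with environment drift): 0.9·0.33 = 0.297000
Normalizer over all consistent configurations: 0.67·0.67 + 0.9·0.33 = 0.745900
P(environment drift | test failure, ¬flaky test harness, genuine code bug) = 0.297000/0.745900 ≈ 0.398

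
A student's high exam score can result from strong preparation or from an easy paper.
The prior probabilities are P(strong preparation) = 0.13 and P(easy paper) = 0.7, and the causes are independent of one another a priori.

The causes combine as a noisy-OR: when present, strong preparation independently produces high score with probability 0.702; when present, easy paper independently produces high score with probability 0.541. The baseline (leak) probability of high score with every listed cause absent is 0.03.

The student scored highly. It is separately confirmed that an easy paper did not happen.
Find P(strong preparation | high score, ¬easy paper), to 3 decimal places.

P(strong preparation | high score, ¬easy paper) ≈ 0.780

Under noisy-OR, P(high score | causes) = 1 − (1−0.03)·∏(1−qᵢ) over the active causes.
P(high score | ¬easy paper) = 0.03×0.87 + 0.71094×0.13 = 0.026100 + 0.092422 = 0.118522
Restricting to configurations with strong preparation present: 0.71094×0.13 = 0.092422.
Hence the posterior is 0.092422/0.118522 ≈ 0.780.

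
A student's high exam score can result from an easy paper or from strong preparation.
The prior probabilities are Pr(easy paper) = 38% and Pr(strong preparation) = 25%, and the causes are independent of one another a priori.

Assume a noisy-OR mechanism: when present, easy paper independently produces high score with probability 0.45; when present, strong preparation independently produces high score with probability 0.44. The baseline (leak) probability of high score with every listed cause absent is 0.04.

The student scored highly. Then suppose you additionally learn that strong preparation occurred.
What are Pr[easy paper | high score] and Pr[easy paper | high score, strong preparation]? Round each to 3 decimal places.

Pr[easy paper | high score] ≈ 0.691; Pr[easy paper | high score, strong preparation] ≈ 0.483

Under noisy-OR, P(high score | causes) = 1 − (1−0.04)·∏(1−qᵢ) over the active causes.
For the numerator, keep only easy paper=true terms: 0.134520 + 0.066910 = 0.201430
The normalizing constant is 0.04×0.62×0.75 + 0.4624×0.62×0.25 + 0.472×0.38×0.75 + 0.70432×0.38×0.25 = 0.291702
Posterior = 0.201430 / 0.291702 ≈ 0.691

With the extra evidence:
For the numerator, keep only easy paper=true terms: 0.70432*0.38 = 0.267642
The normalizing constant is 0.4624*0.62 + 0.70432*0.38 = 0.554330
P(easy paper | high score, strong preparation) = 0.267642/0.554330 ≈ 0.483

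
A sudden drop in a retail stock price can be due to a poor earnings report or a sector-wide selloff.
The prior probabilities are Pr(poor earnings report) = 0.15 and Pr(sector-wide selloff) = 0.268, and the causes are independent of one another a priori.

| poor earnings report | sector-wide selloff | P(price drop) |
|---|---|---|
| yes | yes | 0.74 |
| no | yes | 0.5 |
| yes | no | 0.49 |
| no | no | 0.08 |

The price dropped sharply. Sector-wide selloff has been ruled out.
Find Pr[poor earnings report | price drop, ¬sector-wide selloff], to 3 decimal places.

Pr[poor earnings report | price drop, ¬sector-wide selloff] ≈ 0.519

P(price drop | ¬sector-wide selloff) = 0.08*0.85 + 0.49*0.15 = 0.068000 + 0.073500 = 0.141500
Of this, 0.073500 comes from 0.49*0.15 (the poor earnings report=true cases).
Hence the posterior is 0.073500/0.141500 ≈ 0.519.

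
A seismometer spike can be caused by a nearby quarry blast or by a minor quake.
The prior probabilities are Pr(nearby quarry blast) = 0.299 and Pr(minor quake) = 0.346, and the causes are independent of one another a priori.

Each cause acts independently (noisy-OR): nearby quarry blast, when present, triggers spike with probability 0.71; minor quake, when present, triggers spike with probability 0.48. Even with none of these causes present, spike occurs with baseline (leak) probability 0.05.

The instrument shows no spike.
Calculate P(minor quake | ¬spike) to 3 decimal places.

Under noisy-OR, P(spike | causes) = 1 − (1−0.05)·∏(1−qᵢ) over the active causes.
Weight on minor quake=true, given the evidence: 0.119818 + 0.014821 = 0.134639
Denominator P(¬spike): 0.95*0.701*0.654 + 0.494*0.701*0.346 + 0.2755*0.299*0.654 + 0.14326*0.299*0.346 = 0.624043
P(minor quake | ¬spike) = 0.134639/0.624043 ≈ 0.216

P(minor quake | ¬spike) ≈ 0.216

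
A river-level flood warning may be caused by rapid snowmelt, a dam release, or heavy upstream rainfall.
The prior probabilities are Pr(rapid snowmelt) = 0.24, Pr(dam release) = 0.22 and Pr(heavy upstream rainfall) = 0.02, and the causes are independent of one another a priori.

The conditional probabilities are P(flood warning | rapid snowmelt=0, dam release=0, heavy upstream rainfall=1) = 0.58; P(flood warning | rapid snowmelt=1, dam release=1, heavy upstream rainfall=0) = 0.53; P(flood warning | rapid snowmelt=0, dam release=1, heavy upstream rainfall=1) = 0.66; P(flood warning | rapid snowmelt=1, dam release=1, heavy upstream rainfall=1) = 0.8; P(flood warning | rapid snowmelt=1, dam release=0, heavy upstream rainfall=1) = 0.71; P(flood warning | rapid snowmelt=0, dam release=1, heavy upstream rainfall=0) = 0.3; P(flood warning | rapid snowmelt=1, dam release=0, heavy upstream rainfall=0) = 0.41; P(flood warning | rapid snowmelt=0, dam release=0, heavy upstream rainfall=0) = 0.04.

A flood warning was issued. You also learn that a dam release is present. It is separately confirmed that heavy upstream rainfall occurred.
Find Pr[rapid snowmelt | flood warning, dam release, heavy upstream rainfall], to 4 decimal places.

Pr[rapid snowmelt | flood warning, dam release, heavy upstream rainfall] ≈ 0.2768

P(flood warning | dam release, heavy upstream rainfall) = 0.66*0.76 + 0.8*0.24 = 0.501600 + 0.192000 = 0.693600
Of this, 0.192000 comes from 0.8*0.24 (the rapid snowmelt=true cases).
Hence the posterior is 0.192000/0.693600 ≈ 0.2768.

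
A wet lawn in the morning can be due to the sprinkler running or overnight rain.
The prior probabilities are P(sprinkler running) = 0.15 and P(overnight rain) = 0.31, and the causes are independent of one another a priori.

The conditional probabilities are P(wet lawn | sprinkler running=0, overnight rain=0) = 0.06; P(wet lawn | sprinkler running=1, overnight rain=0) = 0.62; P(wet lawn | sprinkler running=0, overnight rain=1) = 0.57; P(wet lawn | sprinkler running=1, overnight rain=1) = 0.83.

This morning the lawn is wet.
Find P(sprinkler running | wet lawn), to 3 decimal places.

P(sprinkler running | wet lawn) ≈ 0.357

Enumerate the 4 (sprinkler running, overnight rain) configurations and weight by the priors:
  P(wet lawn) = 0.06*0.85*0.69 + 0.57*0.85*0.31 + 0.62*0.15*0.69 + 0.83*0.15*0.31
        = 0.035190 + 0.150195 + 0.064170 + 0.038595 = 0.288150
Configurations with sprinkler running contribute 0.102765, so
  P(sprinkler running | wet lawn) = 0.102765 / 0.288150 ≈ 0.357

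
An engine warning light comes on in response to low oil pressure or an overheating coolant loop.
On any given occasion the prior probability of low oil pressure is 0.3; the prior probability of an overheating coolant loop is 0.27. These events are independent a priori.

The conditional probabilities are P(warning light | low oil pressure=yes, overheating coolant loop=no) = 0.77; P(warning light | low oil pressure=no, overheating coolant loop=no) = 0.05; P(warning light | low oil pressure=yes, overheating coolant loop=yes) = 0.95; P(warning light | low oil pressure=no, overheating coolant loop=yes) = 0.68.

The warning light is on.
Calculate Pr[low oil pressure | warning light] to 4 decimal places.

Pr[low oil pressure | warning light] ≈ 0.6145

Sum P(warning light|·) weighted by the priors over the 4 (low oil pressure, overheating coolant loop) configurations:
  P(warning light) = 0.05*0.7*0.73 + 0.68*0.7*0.27 + 0.77*0.3*0.73 + 0.95*0.3*0.27
        = 0.025550 + 0.128520 + 0.168630 + 0.076950 = 0.399650
Keeping only the low oil pressure-present terms gives 0.245580, so
  P(low oil pressure | warning light) = 0.245580 / 0.399650 ≈ 0.6145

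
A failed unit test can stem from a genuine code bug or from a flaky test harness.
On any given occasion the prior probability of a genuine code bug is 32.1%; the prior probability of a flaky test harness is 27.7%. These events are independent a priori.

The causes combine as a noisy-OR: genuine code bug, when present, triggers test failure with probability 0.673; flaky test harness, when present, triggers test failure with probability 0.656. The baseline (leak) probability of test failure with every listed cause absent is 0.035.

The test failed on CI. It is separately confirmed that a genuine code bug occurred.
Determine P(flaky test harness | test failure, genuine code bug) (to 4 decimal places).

Under noisy-OR, P(test failure | causes) = 1 − (1−0.035)·∏(1−qᵢ) over the active causes.
Numerator (weight on configurations with flaky test harness): 0.891449×0.277 = 0.246931
Normalizer over all consistent configurations: 0.684445×0.723 + 0.891449×0.277 = 0.741785
Posterior = 0.246931 / 0.741785 ≈ 0.3329

P(flaky test harness | test failure, genuine code bug) ≈ 0.3329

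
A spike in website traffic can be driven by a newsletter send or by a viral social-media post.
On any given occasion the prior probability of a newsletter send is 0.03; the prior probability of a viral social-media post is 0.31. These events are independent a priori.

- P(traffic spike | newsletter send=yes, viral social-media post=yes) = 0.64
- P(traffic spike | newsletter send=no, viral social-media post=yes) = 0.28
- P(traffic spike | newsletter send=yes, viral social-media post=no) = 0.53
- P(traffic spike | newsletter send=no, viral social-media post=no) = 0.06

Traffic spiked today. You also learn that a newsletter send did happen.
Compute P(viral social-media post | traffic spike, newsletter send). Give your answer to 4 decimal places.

P(viral social-media post | traffic spike, newsletter send) ≈ 0.3517

For the numerator, keep only viral social-media post=true terms: 0.64×0.31 = 0.198400
Denominator P(traffic spike | newsletter send): 0.53×0.69 + 0.64×0.31 = 0.564100
Posterior = 0.198400 / 0.564100 ≈ 0.3517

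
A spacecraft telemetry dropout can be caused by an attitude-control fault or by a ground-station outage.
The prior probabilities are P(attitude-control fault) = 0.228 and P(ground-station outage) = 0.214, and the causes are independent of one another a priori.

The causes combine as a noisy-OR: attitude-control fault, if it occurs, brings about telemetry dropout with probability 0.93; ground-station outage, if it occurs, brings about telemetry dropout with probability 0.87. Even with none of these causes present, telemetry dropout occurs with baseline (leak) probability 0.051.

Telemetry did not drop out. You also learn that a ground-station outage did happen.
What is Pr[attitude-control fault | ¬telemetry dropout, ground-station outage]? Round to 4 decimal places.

Under noisy-OR, P(telemetry dropout | causes) = 1 − (1−0.051)·∏(1−qᵢ) over the active causes.
Weight on attitude-control fault=true, given the evidence: 0.008636·0.228 = 0.001969
The normalizing constant is 0.12337·0.772 + 0.008636·0.228 = 0.097211
P(attitude-control fault | ¬telemetry dropout, ground-station outage) = 0.001969/0.097211 ≈ 0.0203

Pr[attitude-control fault | ¬telemetry dropout, ground-station outage] ≈ 0.0203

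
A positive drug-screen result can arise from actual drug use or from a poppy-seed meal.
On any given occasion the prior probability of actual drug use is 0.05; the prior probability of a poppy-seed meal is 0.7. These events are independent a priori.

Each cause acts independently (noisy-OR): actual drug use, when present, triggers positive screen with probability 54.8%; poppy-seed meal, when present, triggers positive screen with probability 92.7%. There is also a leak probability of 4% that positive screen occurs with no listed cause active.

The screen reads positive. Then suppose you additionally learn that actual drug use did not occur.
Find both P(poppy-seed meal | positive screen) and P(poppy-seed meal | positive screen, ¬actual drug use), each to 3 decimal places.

Under noisy-OR, P(positive screen | causes) = 1 − (1−0.04)·∏(1−qᵢ) over the active causes.
P(positive screen) = 0.04*0.95*0.3 + 0.92992*0.95*0.7 + 0.56608*0.05*0.3 + 0.968324*0.05*0.7 = 0.011400 + 0.618397 + 0.008491 + 0.033891 = 0.672179
The poppy-seed meal-present share is 0.618397 + 0.033891 = 0.652288.
Hence the posterior is 0.652288/0.672179 ≈ 0.970.

With the extra evidence:
Weight on poppy-seed meal=true, given the evidence: 0.92992×0.7 = 0.650944
Normalizer over all consistent configurations: 0.04×0.3 + 0.92992×0.7 = 0.662944
Posterior = 0.650944 / 0.662944 ≈ 0.982
With actual drug use excluded, poppy-seed meal must carry more of the explanatory weight for the positive screen.

P(poppy-seed meal | positive screen) ≈ 0.970; P(poppy-seed meal | positive screen, ¬actual drug use) ≈ 0.982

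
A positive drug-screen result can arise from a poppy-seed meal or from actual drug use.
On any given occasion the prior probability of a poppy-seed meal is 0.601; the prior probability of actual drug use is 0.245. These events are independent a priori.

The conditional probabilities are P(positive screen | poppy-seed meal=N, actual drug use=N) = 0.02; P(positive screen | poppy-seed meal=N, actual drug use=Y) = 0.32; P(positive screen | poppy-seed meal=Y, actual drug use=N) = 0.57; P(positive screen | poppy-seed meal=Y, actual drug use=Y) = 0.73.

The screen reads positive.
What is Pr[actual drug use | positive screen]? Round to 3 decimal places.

P(positive screen) = 0.02*0.399*0.755 + 0.32*0.399*0.245 + 0.57*0.601*0.755 + 0.73*0.601*0.245 = 0.006025 + 0.031282 + 0.258640 + 0.107489 = 0.403436
Of this, 0.138771 comes from 0.031282 + 0.107489 (the actual drug use=true cases).
P(actual drug use | positive screen) = 0.138771 / 0.403436 ≈ 0.344

Pr[actual drug use | positive screen] ≈ 0.344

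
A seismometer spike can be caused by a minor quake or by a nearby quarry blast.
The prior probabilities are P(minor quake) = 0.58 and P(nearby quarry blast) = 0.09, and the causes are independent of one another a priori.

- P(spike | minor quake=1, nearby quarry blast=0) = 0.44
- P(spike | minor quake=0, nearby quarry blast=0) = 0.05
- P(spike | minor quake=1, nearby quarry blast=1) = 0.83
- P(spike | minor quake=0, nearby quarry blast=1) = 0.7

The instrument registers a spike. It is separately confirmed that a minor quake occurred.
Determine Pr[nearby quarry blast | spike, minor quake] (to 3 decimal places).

Pr[nearby quarry blast | spike, minor quake] ≈ 0.157

By total probability over both values of nearby quarry blast:
  P(spike | minor quake) = 0.44·0.91 + 0.83·0.09
        = 0.400400 + 0.074700 = 0.475100
Keeping only the nearby quarry blast-present terms gives 0.074700, so
  P(nearby quarry blast | spike, minor quake) = 0.074700 / 0.475100 ≈ 0.157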